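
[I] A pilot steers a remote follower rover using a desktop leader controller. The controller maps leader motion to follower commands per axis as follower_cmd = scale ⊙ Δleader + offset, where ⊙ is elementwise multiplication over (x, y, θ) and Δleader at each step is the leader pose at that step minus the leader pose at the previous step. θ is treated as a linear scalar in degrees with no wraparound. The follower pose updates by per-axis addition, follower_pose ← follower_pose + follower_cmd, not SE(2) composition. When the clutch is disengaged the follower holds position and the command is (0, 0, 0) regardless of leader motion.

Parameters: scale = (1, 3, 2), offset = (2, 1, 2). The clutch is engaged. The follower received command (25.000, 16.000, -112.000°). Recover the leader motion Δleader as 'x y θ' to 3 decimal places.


axis x: (25.000 − 2) / (1) = 23.000
axis y: (16.000 − 1) / (3) = 5.000
axis θ: (-112.000 − 2) / (2) = -57.000

23.000 5.000 -57.000


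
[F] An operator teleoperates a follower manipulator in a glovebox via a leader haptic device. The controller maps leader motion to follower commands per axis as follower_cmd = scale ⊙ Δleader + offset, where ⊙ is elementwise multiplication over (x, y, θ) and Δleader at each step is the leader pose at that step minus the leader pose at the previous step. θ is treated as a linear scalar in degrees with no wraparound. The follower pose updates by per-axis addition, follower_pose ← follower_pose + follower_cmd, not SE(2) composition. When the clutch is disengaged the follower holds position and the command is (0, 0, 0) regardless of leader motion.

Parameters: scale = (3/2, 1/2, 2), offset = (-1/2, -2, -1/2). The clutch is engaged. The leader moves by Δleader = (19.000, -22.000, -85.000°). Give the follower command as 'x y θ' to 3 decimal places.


28.000 -13.000 -170.500

axis x: 3/2·19.000 + -1/2 = 28.000
axis y: 1/2·-22.000 + -2 = -13.000
axis θ: 2·-85.000 + -1/2 = -170.500


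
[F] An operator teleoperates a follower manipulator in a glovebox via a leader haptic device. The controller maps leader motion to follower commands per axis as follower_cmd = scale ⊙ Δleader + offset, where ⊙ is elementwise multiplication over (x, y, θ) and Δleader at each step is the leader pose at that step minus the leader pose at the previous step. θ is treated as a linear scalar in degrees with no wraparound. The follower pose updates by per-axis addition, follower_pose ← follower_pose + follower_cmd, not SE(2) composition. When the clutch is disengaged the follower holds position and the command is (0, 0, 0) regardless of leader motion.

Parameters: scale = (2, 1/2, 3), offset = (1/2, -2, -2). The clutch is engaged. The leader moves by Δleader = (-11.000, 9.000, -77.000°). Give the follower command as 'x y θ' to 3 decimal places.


axis x: 2·-11.000 + 1/2 = -21.500
axis y: 1/2·9.000 + -2 = 2.500
axis θ: 3·-77.000 + -2 = -233.000

-21.500 2.500 -233.000


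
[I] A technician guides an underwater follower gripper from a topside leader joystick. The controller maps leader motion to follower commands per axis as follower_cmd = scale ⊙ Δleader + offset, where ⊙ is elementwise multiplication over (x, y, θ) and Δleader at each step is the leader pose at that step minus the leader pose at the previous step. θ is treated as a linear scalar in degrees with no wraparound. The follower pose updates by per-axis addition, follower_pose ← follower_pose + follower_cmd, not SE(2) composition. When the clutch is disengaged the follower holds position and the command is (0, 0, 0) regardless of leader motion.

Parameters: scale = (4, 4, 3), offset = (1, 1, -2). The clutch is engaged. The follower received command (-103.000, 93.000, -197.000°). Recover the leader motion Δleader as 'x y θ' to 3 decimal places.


-26.000 23.000 -65.000

axis x: (-103.000 − 1) / (4) = -26.000
axis y: (93.000 − 1) / (4) = 23.000
axis θ: (-197.000 − -2) / (3) = -65.000


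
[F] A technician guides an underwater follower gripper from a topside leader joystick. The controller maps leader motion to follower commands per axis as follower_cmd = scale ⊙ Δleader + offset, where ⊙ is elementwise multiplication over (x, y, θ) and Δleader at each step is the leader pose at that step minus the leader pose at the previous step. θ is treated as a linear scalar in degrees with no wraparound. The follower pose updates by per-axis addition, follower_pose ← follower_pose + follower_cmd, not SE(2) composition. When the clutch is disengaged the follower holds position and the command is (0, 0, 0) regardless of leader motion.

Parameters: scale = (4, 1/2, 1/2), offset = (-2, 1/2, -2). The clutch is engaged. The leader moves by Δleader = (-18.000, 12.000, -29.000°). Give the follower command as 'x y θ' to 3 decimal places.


axis x: 4·-18.000 + -2 = -74.000
axis y: 1/2·12.000 + 1/2 = 6.500
axis θ: 1/2·-29.000 + -2 = -16.500

-74.000 6.500 -16.500


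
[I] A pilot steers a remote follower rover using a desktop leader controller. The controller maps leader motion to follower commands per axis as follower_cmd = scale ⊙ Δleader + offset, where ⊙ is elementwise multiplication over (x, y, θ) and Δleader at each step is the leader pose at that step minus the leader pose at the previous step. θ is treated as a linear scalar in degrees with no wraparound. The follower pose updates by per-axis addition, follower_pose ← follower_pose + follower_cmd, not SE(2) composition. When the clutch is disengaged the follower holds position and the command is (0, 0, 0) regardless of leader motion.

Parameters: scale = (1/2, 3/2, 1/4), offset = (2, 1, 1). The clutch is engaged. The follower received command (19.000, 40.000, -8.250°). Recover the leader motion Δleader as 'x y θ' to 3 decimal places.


34.000 26.000 -37.000

axis x: (19.000 − 2) / (1/2) = 34.000
axis y: (40.000 − 1) / (3/2) = 26.000
axis θ: (-8.250 − 1) / (1/4) = -37.000


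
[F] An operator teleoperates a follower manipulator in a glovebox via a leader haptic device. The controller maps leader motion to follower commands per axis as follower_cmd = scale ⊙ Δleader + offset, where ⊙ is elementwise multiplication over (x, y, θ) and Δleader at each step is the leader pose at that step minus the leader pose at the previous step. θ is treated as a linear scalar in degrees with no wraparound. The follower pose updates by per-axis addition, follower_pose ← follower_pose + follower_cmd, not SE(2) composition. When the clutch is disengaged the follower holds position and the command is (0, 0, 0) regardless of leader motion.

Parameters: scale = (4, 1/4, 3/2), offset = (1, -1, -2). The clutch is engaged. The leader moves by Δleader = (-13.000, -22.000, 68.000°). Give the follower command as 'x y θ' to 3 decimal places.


-51.000 -6.500 100.000

axis x: 4·-13.000 + 1 = -51.000
axis y: 1/4·-22.000 + -1 = -6.500
axis θ: 3/2·68.000 + -2 = 100.000


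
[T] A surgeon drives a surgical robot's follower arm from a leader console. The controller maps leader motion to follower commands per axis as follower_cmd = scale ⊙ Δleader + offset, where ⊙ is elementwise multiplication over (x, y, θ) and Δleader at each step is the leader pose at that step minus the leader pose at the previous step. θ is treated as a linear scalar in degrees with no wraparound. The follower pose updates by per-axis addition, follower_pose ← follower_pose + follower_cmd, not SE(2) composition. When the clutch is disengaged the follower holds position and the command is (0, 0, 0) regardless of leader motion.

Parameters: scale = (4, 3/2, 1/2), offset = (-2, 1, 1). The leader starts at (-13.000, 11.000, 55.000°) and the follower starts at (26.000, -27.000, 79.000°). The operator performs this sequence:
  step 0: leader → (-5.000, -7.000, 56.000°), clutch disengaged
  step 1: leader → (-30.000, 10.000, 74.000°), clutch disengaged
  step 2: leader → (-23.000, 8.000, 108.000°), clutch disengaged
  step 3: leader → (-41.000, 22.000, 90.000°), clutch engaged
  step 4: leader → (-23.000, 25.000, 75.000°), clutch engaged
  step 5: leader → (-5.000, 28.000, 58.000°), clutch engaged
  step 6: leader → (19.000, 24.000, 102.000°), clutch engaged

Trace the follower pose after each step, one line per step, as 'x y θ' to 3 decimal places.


26.000 -27.000 79.000
26.000 -27.000 79.000
26.000 -27.000 79.000
-48.000 -5.000 71.000
22.000 0.500 64.500
92.000 6.000 57.000
186.000 1.000 80.000

step 0: Δleader=(8.000, -18.000, 1.000°), disengaged; cmd=(0,0,0) → follower holds at (26.000, -27.000, 79.000°)
step 1: Δleader=(-25.000, 17.000, 18.000°), disengaged; cmd=(0,0,0) → follower holds at (26.000, -27.000, 79.000°)
step 2: Δleader=(7.000, -2.000, 34.000°), disengaged; cmd=(0,0,0) → follower holds at (26.000, -27.000, 79.000°)
step 3: Δleader=(-18.000, 14.000, -18.000°), engaged; cmd=(-74.000, 22.000, -8.000°) → follower=(-48.000, -5.000, 71.000°)
step 4: Δleader=(18.000, 3.000, -15.000°), engaged; cmd=(70.000, 5.500, -6.500°) → follower=(22.000, 0.500, 64.500°)
step 5: Δleader=(18.000, 3.000, -17.000°), engaged; cmd=(70.000, 5.500, -7.500°) → follower=(92.000, 6.000, 57.000°)
step 6: Δleader=(24.000, -4.000, 44.000°), engaged; cmd=(94.000, -5.000, 23.000°) → follower=(186.000, 1.000, 80.000°)


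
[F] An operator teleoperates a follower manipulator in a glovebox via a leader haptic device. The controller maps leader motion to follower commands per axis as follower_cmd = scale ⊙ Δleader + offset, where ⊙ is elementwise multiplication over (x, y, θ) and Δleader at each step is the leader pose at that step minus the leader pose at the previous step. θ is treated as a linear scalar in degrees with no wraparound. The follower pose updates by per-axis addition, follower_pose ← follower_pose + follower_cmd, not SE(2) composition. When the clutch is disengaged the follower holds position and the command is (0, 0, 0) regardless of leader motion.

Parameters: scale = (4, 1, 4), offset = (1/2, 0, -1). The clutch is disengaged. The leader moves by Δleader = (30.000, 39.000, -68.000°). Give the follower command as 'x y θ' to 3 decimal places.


clutch disengaged → follower holds; cmd = (0, 0, 0)

0.000 0.000 0.000


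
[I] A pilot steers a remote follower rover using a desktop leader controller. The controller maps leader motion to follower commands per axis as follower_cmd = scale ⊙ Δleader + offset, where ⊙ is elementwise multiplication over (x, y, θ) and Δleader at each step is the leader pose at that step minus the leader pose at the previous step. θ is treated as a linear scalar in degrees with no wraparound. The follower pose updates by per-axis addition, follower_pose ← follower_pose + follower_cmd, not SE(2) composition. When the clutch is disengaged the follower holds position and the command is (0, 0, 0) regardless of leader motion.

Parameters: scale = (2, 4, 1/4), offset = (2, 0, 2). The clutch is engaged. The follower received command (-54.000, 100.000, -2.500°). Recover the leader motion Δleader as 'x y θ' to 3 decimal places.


axis x: (-54.000 − 2) / (2) = -28.000
axis y: (100.000 − 0) / (4) = 25.000
axis θ: (-2.500 − 2) / (1/4) = -18.000

-28.000 25.000 -18.000


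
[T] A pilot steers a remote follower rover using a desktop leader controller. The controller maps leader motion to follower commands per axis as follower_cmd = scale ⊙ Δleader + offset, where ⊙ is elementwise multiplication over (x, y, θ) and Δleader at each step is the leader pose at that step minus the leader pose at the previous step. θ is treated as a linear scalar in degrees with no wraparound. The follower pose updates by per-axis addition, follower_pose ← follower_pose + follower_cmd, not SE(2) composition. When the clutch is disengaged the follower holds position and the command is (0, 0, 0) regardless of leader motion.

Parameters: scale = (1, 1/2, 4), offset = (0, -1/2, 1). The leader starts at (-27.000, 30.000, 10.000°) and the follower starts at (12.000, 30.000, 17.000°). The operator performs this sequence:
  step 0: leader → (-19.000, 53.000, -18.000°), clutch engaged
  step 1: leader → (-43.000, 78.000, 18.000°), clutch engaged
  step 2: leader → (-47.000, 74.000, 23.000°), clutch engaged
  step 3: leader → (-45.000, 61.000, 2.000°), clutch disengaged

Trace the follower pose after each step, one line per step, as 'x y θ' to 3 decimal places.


20.000 41.000 -94.000
-4.000 53.000 51.000
-8.000 50.500 72.000
-8.000 50.500 72.000

step 0: Δleader=(8.000, 23.000, -28.000°), engaged; cmd=(8.000, 11.000, -111.000°) → follower=(20.000, 41.000, -94.000°)
step 1: Δleader=(-24.000, 25.000, 36.000°), engaged; cmd=(-24.000, 12.000, 145.000°) → follower=(-4.000, 53.000, 51.000°)
step 2: Δleader=(-4.000, -4.000, 5.000°), engaged; cmd=(-4.000, -2.500, 21.000°) → follower=(-8.000, 50.500, 72.000°)
step 3: Δleader=(2.000, -13.000, -21.000°), disengaged; cmd=(0,0,0) → follower holds at (-8.000, 50.500, 72.000°)


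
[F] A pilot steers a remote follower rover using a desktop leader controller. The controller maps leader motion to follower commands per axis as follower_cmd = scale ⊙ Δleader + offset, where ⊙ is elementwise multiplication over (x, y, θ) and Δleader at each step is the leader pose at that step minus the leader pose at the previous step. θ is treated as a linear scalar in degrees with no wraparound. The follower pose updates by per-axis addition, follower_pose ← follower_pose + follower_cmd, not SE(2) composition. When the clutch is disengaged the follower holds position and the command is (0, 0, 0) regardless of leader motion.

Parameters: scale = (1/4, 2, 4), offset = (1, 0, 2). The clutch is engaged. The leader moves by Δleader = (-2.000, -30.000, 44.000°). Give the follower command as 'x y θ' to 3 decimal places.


0.500 -60.000 178.000

axis x: 1/4·-2.000 + 1 = 0.500
axis y: 2·-30.000 + 0 = -60.000
axis θ: 4·44.000 + 2 = 178.000


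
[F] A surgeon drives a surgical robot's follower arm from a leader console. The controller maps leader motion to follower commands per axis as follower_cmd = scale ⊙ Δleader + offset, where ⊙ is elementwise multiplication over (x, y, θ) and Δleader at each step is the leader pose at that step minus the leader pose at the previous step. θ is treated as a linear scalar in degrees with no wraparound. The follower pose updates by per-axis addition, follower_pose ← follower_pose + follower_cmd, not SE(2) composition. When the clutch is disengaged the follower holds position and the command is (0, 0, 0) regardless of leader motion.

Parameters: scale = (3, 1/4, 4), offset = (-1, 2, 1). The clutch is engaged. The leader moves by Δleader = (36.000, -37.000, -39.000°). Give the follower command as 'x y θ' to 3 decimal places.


107.000 -7.250 -155.000

axis x: 3·36.000 + -1 = 107.000
axis y: 1/4·-37.000 + 2 = -7.250
axis θ: 4·-39.000 + 1 = -155.000


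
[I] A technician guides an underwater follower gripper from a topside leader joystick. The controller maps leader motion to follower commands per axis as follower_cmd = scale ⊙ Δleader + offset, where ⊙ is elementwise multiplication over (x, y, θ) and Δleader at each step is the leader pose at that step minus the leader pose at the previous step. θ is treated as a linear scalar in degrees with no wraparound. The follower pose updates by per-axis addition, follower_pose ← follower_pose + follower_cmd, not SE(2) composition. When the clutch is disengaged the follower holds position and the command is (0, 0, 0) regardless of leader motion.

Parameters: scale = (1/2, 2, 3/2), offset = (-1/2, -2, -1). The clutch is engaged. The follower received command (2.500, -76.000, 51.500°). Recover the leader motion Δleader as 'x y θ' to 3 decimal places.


6.000 -37.000 35.000

axis x: (2.500 − -1/2) / (1/2) = 6.000
axis y: (-76.000 − -2) / (2) = -37.000
axis θ: (51.500 − -1) / (3/2) = 35.000


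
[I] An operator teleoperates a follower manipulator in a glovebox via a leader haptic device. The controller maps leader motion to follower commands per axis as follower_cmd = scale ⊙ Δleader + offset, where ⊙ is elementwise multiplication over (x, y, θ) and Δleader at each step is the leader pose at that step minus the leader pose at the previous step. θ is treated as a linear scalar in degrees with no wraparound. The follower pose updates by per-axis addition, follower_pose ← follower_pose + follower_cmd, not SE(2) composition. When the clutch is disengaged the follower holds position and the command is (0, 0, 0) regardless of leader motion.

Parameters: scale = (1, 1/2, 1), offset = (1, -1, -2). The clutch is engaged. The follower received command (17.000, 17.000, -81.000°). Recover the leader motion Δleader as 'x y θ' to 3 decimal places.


axis x: (17.000 − 1) / (1) = 16.000
axis y: (17.000 − -1) / (1/2) = 36.000
axis θ: (-81.000 − -2) / (1) = -79.000

16.000 36.000 -79.000


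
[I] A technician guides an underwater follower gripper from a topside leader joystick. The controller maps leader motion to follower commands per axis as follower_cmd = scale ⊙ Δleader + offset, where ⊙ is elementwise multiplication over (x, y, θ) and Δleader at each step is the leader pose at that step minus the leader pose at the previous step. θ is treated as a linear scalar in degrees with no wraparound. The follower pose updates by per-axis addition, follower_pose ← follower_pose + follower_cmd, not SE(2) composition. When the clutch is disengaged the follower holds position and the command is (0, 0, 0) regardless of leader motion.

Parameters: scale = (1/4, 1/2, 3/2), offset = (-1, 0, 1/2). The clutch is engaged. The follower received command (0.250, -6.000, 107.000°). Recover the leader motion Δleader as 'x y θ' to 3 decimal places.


axis x: (0.250 − -1) / (1/4) = 5.000
axis y: (-6.000 − 0) / (1/2) = -12.000
axis θ: (107.000 − 1/2) / (3/2) = 71.000

5.000 -12.000 71.000


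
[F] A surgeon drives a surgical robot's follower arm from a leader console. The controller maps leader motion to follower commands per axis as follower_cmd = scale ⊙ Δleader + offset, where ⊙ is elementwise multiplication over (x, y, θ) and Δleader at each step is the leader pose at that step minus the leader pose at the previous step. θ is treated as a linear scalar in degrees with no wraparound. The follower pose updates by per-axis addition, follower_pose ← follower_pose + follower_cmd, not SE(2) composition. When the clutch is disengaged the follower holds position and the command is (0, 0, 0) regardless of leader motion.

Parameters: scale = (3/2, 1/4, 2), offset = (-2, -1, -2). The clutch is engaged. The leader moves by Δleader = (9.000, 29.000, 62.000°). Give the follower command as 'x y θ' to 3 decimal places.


11.500 6.250 122.000

axis x: 3/2·9.000 + -2 = 11.500
axis y: 1/4·29.000 + -1 = 6.250
axis θ: 2·62.000 + -2 = 122.000


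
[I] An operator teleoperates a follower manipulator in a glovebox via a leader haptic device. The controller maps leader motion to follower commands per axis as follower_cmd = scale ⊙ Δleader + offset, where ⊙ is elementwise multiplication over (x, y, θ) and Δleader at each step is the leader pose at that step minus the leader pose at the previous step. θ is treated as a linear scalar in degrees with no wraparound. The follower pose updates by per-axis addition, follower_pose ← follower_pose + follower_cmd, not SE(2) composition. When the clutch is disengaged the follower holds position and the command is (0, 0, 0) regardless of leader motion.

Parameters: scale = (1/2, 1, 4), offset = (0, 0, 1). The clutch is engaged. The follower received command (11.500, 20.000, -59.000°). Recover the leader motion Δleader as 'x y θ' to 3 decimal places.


23.000 20.000 -15.000

axis x: (11.500 − 0) / (1/2) = 23.000
axis y: (20.000 − 0) / (1) = 20.000
axis θ: (-59.000 − 1) / (4) = -15.000


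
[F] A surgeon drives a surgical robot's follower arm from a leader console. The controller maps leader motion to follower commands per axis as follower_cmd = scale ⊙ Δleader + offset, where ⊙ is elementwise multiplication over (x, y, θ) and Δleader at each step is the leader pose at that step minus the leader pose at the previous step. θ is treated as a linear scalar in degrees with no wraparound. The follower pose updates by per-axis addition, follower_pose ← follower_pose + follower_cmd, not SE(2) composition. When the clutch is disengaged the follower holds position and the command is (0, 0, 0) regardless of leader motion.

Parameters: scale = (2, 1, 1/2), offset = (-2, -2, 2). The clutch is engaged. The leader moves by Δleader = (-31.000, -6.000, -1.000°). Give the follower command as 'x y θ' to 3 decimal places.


-64.000 -8.000 1.500

axis x: 2·-31.000 + -2 = -64.000
axis y: 1·-6.000 + -2 = -8.000
axis θ: 1/2·-1.000 + 2 = 1.500


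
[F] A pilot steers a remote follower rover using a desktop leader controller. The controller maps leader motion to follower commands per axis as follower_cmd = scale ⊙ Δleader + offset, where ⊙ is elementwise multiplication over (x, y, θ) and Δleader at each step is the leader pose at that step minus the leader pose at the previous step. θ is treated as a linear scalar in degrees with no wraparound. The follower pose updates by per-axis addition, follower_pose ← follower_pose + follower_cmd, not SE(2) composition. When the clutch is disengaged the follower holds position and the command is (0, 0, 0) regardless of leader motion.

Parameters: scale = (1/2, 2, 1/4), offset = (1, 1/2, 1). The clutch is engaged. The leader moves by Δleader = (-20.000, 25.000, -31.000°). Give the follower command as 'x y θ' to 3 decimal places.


axis x: 1/2·-20.000 + 1 = -9.000
axis y: 2·25.000 + 1/2 = 50.500
axis θ: 1/4·-31.000 + 1 = -6.750

-9.000 50.500 -6.750


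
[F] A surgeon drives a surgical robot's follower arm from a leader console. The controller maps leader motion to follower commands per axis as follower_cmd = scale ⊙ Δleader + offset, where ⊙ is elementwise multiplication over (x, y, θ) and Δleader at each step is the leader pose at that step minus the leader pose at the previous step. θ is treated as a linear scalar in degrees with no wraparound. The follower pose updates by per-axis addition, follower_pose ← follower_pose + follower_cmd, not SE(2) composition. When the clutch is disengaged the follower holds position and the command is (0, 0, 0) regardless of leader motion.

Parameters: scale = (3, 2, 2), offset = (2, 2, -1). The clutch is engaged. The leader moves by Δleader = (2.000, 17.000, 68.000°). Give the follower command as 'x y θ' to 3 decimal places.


8.000 36.000 135.000

axis x: 3·2.000 + 2 = 8.000
axis y: 2·17.000 + 2 = 36.000
axis θ: 2·68.000 + -1 = 135.000


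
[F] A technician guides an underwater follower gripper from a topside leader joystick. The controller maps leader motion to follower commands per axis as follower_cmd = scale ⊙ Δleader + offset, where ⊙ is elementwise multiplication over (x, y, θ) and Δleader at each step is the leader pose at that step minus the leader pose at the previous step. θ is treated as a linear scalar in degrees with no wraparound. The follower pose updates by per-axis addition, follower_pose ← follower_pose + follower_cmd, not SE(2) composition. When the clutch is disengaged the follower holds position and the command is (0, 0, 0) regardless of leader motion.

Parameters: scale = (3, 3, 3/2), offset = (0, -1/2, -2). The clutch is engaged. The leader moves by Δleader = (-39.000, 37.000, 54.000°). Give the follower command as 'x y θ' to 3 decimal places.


axis x: 3·-39.000 + 0 = -117.000
axis y: 3·37.000 + -1/2 = 110.500
axis θ: 3/2·54.000 + -2 = 79.000

-117.000 110.500 79.000


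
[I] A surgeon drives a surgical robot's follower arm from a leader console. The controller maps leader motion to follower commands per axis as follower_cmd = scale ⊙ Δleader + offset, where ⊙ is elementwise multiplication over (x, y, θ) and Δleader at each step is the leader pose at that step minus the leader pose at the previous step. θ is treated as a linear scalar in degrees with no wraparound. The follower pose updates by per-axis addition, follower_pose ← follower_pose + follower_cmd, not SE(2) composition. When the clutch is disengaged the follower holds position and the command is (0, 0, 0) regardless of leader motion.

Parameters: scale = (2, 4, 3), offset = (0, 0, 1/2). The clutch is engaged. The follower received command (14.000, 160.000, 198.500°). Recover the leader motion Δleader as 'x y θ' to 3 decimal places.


7.000 40.000 66.000

axis x: (14.000 − 0) / (2) = 7.000
axis y: (160.000 − 0) / (4) = 40.000
axis θ: (198.500 − 1/2) / (3) = 66.000


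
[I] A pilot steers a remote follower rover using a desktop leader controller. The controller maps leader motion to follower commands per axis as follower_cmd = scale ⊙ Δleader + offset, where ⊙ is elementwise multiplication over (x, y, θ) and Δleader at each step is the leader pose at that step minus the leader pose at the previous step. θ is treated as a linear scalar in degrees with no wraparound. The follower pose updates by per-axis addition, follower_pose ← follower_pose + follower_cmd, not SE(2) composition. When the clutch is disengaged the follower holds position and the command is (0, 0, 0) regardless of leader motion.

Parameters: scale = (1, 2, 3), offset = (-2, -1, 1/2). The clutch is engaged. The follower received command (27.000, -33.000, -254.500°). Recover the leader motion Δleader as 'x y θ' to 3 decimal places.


axis x: (27.000 − -2) / (1) = 29.000
axis y: (-33.000 − -1) / (2) = -16.000
axis θ: (-254.500 − 1/2) / (3) = -85.000

29.000 -16.000 -85.000


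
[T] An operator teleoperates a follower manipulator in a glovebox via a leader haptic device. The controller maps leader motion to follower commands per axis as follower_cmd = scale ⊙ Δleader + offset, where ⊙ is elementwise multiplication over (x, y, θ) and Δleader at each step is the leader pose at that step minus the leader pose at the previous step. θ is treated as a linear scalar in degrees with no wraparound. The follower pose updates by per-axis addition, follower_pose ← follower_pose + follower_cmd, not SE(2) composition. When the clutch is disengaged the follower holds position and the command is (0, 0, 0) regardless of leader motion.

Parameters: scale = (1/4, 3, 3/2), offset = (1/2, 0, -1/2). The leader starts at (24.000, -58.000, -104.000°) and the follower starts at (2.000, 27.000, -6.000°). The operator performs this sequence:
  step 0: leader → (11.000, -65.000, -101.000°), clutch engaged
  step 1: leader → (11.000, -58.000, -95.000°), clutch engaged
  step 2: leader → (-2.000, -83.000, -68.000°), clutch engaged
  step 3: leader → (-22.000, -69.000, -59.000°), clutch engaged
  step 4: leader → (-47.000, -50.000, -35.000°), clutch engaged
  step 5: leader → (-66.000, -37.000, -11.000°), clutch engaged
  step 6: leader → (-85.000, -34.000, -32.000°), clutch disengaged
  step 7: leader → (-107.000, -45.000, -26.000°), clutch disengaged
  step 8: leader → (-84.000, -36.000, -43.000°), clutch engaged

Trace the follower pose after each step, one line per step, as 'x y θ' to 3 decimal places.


step 0: Δleader=(-13.000, -7.000, 3.000°), engaged; cmd=(-2.750, -21.000, 4.000°) → follower=(-0.750, 6.000, -2.000°)
step 1: Δleader=(0.000, 7.000, 6.000°), engaged; cmd=(0.500, 21.000, 8.500°) → follower=(-0.250, 27.000, 6.500°)
step 2: Δleader=(-13.000, -25.000, 27.000°), engaged; cmd=(-2.750, -75.000, 40.000°) → follower=(-3.000, -48.000, 46.500°)
step 3: Δleader=(-20.000, 14.000, 9.000°), engaged; cmd=(-4.500, 42.000, 13.000°) → follower=(-7.500, -6.000, 59.500°)
step 4: Δleader=(-25.000, 19.000, 24.000°), engaged; cmd=(-5.750, 57.000, 35.500°) → follower=(-13.250, 51.000, 95.000°)
step 5: Δleader=(-19.000, 13.000, 24.000°), engaged; cmd=(-4.250, 39.000, 35.500°) → follower=(-17.500, 90.000, 130.500°)
step 6: Δleader=(-19.000, 3.000, -21.000°), disengaged; cmd=(0,0,0) → follower holds at (-17.500, 90.000, 130.500°)
step 7: Δleader=(-22.000, -11.000, 6.000°), disengaged; cmd=(0,0,0) → follower holds at (-17.500, 90.000, 130.500°)
step 8: Δleader=(23.000, 9.000, -17.000°), engaged; cmd=(6.250, 27.000, -26.000°) → follower=(-11.250, 117.000, 104.500°)

-0.750 6.000 -2.000
-0.250 27.000 6.500
-3.000 -48.000 46.500
-7.500 -6.000 59.500
-13.250 51.000 95.000
-17.500 90.000 130.500
-17.500 90.000 130.500
-17.500 90.000 130.500
-11.250 117.000 104.500


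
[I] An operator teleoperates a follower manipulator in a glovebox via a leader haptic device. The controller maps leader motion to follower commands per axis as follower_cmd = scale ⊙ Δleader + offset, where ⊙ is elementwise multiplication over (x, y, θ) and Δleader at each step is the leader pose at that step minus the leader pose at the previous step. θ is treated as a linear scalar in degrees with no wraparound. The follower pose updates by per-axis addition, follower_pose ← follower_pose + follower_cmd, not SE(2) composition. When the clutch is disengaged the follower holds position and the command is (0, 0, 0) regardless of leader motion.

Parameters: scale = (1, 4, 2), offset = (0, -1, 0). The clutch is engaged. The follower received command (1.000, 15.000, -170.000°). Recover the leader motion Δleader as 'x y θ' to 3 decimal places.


axis x: (1.000 − 0) / (1) = 1.000
axis y: (15.000 − -1) / (4) = 4.000
axis θ: (-170.000 − 0) / (2) = -85.000

1.000 4.000 -85.000


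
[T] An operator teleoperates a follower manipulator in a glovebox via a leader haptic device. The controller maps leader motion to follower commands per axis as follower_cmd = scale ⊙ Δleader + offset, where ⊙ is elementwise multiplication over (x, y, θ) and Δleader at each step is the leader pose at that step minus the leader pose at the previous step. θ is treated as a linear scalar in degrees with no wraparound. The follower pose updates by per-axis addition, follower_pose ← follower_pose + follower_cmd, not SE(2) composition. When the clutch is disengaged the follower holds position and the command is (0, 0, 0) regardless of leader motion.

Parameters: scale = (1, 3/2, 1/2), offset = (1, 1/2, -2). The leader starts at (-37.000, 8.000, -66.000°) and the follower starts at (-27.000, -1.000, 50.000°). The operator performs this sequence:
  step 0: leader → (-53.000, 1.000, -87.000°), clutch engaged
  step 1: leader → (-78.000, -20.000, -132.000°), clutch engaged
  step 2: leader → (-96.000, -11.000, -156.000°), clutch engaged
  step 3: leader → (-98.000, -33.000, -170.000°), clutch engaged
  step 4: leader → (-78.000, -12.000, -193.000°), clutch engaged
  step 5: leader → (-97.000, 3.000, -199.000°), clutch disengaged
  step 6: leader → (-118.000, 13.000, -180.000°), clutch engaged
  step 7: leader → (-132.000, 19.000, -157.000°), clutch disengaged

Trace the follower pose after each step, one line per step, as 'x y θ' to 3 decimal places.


-42.000 -11.000 37.500
-66.000 -42.000 13.000
-83.000 -28.000 -1.000
-84.000 -60.500 -10.000
-63.000 -28.500 -23.500
-63.000 -28.500 -23.500
-83.000 -13.000 -16.000
-83.000 -13.000 -16.000

step 0: Δleader=(-16.000, -7.000, -21.000°), engaged; cmd=(-15.000, -10.000, -12.500°) → follower=(-42.000, -11.000, 37.500°)
step 1: Δleader=(-25.000, -21.000, -45.000°), engaged; cmd=(-24.000, -31.000, -24.500°) → follower=(-66.000, -42.000, 13.000°)
step 2: Δleader=(-18.000, 9.000, -24.000°), engaged; cmd=(-17.000, 14.000, -14.000°) → follower=(-83.000, -28.000, -1.000°)
step 3: Δleader=(-2.000, -22.000, -14.000°), engaged; cmd=(-1.000, -32.500, -9.000°) → follower=(-84.000, -60.500, -10.000°)
step 4: Δleader=(20.000, 21.000, -23.000°), engaged; cmd=(21.000, 32.000, -13.500°) → follower=(-63.000, -28.500, -23.500°)
step 5: Δleader=(-19.000, 15.000, -6.000°), disengaged; cmd=(0,0,0) → follower holds at (-63.000, -28.500, -23.500°)
step 6: Δleader=(-21.000, 10.000, 19.000°), engaged; cmd=(-20.000, 15.500, 7.500°) → follower=(-83.000, -13.000, -16.000°)
step 7: Δleader=(-14.000, 6.000, 23.000°), disengaged; cmd=(0,0,0) → follower holds at (-83.000, -13.000, -16.000°)


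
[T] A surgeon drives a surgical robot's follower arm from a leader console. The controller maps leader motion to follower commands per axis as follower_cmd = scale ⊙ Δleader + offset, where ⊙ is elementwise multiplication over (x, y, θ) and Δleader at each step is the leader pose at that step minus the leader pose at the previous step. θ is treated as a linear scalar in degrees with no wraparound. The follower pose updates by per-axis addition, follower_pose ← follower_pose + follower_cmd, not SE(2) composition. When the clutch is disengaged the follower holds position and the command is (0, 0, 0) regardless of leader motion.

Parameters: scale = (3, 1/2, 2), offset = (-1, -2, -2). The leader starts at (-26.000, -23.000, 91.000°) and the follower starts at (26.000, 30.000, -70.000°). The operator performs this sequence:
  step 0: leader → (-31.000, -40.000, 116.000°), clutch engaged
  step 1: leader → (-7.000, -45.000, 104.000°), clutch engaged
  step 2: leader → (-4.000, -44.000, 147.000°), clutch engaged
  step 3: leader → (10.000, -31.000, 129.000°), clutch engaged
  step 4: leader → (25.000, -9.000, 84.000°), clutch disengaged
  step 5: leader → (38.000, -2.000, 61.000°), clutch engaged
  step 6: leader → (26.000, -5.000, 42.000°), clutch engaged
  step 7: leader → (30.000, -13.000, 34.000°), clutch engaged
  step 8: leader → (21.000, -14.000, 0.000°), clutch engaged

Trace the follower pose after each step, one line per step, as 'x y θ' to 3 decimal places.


step 0: Δleader=(-5.000, -17.000, 25.000°), engaged; cmd=(-16.000, -10.500, 48.000°) → follower=(10.000, 19.500, -22.000°)
step 1: Δleader=(24.000, -5.000, -12.000°), engaged; cmd=(71.000, -4.500, -26.000°) → follower=(81.000, 15.000, -48.000°)
step 2: Δleader=(3.000, 1.000, 43.000°), engaged; cmd=(8.000, -1.500, 84.000°) → follower=(89.000, 13.500, 36.000°)
step 3: Δleader=(14.000, 13.000, -18.000°), engaged; cmd=(41.000, 4.500, -38.000°) → follower=(130.000, 18.000, -2.000°)
step 4: Δleader=(15.000, 22.000, -45.000°), disengaged; cmd=(0,0,0) → follower holds at (130.000, 18.000, -2.000°)
step 5: Δleader=(13.000, 7.000, -23.000°), engaged; cmd=(38.000, 1.500, -48.000°) → follower=(168.000, 19.500, -50.000°)
step 6: Δleader=(-12.000, -3.000, -19.000°), engaged; cmd=(-37.000, -3.500, -40.000°) → follower=(131.000, 16.000, -90.000°)
step 7: Δleader=(4.000, -8.000, -8.000°), engaged; cmd=(11.000, -6.000, -18.000°) → follower=(142.000, 10.000, -108.000°)
step 8: Δleader=(-9.000, -1.000, -34.000°), engaged; cmd=(-28.000, -2.500, -70.000°) → follower=(114.000, 7.500, -178.000°)

10.000 19.500 -22.000
81.000 15.000 -48.000
89.000 13.500 36.000
130.000 18.000 -2.000
130.000 18.000 -2.000
168.000 19.500 -50.000
131.000 16.000 -90.000
142.000 10.000 -108.000
114.000 7.500 -178.000


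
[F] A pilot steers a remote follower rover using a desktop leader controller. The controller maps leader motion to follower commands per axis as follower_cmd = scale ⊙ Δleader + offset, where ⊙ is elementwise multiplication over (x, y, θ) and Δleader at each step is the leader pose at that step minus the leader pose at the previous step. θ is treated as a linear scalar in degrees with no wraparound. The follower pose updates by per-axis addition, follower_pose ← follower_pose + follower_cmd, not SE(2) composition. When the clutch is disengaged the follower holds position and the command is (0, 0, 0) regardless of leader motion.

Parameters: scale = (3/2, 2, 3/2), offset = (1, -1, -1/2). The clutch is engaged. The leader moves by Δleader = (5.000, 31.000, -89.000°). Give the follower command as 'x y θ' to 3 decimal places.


8.500 61.000 -134.000

axis x: 3/2·5.000 + 1 = 8.500
axis y: 2·31.000 + -1 = 61.000
axis θ: 3/2·-89.000 + -1/2 = -134.000


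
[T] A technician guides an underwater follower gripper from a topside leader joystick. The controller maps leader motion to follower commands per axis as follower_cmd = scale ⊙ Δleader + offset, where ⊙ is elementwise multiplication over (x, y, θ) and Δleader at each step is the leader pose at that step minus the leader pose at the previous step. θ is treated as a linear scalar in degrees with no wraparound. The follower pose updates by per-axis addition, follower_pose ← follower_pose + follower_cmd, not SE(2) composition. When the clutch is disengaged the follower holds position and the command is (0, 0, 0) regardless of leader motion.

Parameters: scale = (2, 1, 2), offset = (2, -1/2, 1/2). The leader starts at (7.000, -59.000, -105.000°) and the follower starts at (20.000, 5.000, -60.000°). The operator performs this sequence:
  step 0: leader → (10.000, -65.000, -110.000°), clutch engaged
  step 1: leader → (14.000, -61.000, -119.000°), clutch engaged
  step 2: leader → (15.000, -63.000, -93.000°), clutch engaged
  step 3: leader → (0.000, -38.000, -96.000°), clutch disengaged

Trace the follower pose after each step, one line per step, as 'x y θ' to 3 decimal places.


28.000 -1.500 -69.500
38.000 2.000 -87.000
42.000 -0.500 -34.500
42.000 -0.500 -34.500

step 0: Δleader=(3.000, -6.000, -5.000°), engaged; cmd=(8.000, -6.500, -9.500°) → follower=(28.000, -1.500, -69.500°)
step 1: Δleader=(4.000, 4.000, -9.000°), engaged; cmd=(10.000, 3.500, -17.500°) → follower=(38.000, 2.000, -87.000°)
step 2: Δleader=(1.000, -2.000, 26.000°), engaged; cmd=(4.000, -2.500, 52.500°) → follower=(42.000, -0.500, -34.500°)
step 3: Δleader=(-15.000, 25.000, -3.000°), disengaged; cmd=(0,0,0) → follower holds at (42.000, -0.500, -34.500°)


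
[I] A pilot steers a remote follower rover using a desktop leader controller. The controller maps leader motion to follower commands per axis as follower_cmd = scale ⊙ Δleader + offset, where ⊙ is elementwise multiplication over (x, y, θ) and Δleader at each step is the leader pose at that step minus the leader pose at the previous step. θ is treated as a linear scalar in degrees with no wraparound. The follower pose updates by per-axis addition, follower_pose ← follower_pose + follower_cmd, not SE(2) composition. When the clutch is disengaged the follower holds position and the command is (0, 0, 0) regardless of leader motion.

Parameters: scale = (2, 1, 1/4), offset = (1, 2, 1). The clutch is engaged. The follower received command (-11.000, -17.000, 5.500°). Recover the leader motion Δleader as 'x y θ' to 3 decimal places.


axis x: (-11.000 − 1) / (2) = -6.000
axis y: (-17.000 − 2) / (1) = -19.000
axis θ: (5.500 − 1) / (1/4) = 18.000

-6.000 -19.000 18.000


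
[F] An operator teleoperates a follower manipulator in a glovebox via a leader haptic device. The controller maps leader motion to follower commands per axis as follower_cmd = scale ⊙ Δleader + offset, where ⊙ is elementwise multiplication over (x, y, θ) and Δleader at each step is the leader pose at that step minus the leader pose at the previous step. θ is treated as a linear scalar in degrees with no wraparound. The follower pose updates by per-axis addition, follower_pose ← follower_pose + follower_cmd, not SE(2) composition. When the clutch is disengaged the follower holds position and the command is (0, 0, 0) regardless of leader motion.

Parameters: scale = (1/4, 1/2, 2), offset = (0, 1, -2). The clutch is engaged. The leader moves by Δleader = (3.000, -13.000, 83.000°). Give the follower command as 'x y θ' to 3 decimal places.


axis x: 1/4·3.000 + 0 = 0.750
axis y: 1/2·-13.000 + 1 = -5.500
axis θ: 2·83.000 + -2 = 164.000

0.750 -5.500 164.000


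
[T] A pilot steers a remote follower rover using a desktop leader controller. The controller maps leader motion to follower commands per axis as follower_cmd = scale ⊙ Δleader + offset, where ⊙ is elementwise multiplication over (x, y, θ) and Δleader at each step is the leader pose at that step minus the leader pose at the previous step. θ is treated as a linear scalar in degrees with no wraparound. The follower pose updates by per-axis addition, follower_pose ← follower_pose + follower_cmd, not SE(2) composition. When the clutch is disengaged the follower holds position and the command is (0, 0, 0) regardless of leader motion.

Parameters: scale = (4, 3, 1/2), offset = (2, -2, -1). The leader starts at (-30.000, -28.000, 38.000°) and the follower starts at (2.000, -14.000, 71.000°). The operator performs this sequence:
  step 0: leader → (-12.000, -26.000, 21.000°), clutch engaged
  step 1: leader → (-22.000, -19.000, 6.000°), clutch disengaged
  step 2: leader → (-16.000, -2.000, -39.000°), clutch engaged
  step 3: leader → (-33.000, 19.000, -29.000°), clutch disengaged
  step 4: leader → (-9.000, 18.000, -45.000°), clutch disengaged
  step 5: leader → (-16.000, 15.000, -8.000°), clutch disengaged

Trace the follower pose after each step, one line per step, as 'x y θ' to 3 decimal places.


76.000 -10.000 61.500
76.000 -10.000 61.500
102.000 39.000 38.000
102.000 39.000 38.000
102.000 39.000 38.000
102.000 39.000 38.000

step 0: Δleader=(18.000, 2.000, -17.000°), engaged; cmd=(74.000, 4.000, -9.500°) → follower=(76.000, -10.000, 61.500°)
step 1: Δleader=(-10.000, 7.000, -15.000°), disengaged; cmd=(0,0,0) → follower holds at (76.000, -10.000, 61.500°)
step 2: Δleader=(6.000, 17.000, -45.000°), engaged; cmd=(26.000, 49.000, -23.500°) → follower=(102.000, 39.000, 38.000°)
step 3: Δleader=(-17.000, 21.000, 10.000°), disengaged; cmd=(0,0,0) → follower holds at (102.000, 39.000, 38.000°)
step 4: Δleader=(24.000, -1.000, -16.000°), disengaged; cmd=(0,0,0) → follower holds at (102.000, 39.000, 38.000°)
step 5: Δleader=(-7.000, -3.000, 37.000°), disengaged; cmd=(0,0,0) → follower holds at (102.000, 39.000, 38.000°)
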